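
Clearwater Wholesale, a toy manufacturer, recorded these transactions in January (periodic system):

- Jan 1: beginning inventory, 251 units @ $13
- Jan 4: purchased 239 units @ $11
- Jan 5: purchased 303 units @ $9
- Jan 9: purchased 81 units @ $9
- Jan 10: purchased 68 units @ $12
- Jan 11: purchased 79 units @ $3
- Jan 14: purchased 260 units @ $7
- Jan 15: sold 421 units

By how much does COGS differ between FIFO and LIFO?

FIFO COGS: 251 @ $13 + 170 @ $11 = $5,133
LIFO COGS: 260 @ $7 + 79 @ $3 + 68 @ $12 + 14 @ $9 = $2,999
Difference = |$5,133 − $2,999| = $2,134

$2,134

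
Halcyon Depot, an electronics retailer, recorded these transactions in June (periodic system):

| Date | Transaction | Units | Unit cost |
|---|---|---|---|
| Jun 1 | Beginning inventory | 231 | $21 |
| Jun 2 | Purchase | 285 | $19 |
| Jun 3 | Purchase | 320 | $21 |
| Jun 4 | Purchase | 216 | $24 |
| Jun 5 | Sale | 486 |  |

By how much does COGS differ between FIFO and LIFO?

FIFO COGS: 231 @ $21 + 255 @ $19 = $9,696
LIFO COGS: 216 @ $24 + 270 @ $21 = $10,854
Difference = |$9,696 − $10,854| = $1,158

$1,158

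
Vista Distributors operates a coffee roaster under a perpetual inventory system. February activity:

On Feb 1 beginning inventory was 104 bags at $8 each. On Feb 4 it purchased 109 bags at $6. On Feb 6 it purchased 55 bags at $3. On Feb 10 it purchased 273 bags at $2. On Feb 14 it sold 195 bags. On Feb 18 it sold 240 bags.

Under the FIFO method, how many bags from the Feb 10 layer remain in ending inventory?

Feb 14, 195 sold [FIFO — oldest first]: 104 @ $8 + 91 @ $6 = $1,378
Feb 18, 240 sold [FIFO — oldest first]: 18 @ $6 + 55 @ $3 + 167 @ $2 = $607
Total COGS = $1,378 + $607 = $1,985
Ending inventory: 106 @ $2 = $212
Check: goods available $2,197 = COGS $1,985 + ending $212

106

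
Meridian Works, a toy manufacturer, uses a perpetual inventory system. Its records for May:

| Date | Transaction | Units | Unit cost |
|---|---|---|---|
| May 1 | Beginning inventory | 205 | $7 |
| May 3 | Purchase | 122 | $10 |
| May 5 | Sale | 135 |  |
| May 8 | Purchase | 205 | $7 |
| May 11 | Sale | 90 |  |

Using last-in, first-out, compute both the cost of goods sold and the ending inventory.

COGS = $1,941; ending inventory = $2,149

May 5, 135 sold [LIFO — newest first]: 122 @ $10 + 13 @ $7 = $1,311
May 11, 90 sold [LIFO — newest first]: 90 @ $7 = $630
Total COGS = $1,311 + $630 = $1,941
Ending inventory: 192 @ $7 + 115 @ $7 = $2,149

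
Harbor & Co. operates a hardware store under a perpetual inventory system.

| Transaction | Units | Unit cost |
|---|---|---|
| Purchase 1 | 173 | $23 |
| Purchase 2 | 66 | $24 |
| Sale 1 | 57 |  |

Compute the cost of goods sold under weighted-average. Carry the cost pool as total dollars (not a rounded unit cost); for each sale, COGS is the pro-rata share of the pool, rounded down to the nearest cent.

COGS = $1,326.74

After Purchase 1: 173 on hand, pool $3,979.00 (≈ $23.0000 each)
After Purchase 2: 239 on hand, pool $5,563.00 (≈ $23.2762 each)
Sale 1, sell 57: 57/239 × $5,563.00 → $1,326.74
Ending inventory (cost pool remaining) = $4,236.26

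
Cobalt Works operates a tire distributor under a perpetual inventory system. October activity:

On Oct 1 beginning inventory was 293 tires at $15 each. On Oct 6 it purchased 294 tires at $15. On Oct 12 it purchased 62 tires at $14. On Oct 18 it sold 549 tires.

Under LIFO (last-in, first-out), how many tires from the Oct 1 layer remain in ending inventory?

100

Oct 18, 549 sold [LIFO — newest first]: 62 @ $14 + 294 @ $15 + 193 @ $15 = $8,173
Ending inventory: 100 @ $15 = $1,500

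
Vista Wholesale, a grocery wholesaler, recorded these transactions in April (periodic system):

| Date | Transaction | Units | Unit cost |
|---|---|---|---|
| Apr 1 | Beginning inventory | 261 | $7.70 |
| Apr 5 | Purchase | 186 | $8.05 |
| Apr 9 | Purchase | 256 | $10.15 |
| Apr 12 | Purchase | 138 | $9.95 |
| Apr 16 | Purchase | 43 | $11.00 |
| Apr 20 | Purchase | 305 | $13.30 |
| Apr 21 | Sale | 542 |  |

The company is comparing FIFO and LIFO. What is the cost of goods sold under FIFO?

FIFO COGS: 261 @ $7.70 + 186 @ $8.05 + 95 @ $10.15 = $4,471.25
LIFO COGS: 305 @ $13.30 + 43 @ $11.00 + 138 @ $9.95 + 56 @ $10.15 = $6,471.00

COGS = $4,471.25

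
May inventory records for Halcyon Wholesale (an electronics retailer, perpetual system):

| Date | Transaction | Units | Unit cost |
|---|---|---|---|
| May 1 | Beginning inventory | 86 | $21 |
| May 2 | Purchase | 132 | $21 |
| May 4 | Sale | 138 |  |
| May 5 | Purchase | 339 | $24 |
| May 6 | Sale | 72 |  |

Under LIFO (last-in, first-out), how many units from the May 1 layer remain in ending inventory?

80

May 4, 138 sold [LIFO — newest first]: 132 @ $21 + 6 @ $21 = $2,898
May 6, 72 sold [LIFO — newest first]: 72 @ $24 = $1,728
Total COGS = $2,898 + $1,728 = $4,626
Ending inventory: 80 @ $21 + 267 @ $24 = $8,088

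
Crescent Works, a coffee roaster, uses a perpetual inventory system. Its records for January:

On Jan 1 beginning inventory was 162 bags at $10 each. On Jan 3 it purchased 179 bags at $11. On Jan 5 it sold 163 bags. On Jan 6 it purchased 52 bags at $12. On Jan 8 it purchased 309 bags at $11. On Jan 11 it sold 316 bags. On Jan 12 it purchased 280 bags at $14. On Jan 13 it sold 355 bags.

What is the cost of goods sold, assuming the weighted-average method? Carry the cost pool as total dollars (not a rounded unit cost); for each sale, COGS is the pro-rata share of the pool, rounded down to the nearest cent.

COGS = $9,660.80

After Jan 1: 162 on hand, pool $1,620.00 (≈ $10.0000 each)
After Jan 3: 341 on hand, pool $3,589.00 (≈ $10.5249 each)
Jan 5, sell 163: 163/341 × $3,589.00 → $1,715.56
After Jan 6: 230 on hand, pool $2,497.44 (≈ $10.8584 each)
After Jan 8: 539 on hand, pool $5,896.44 (≈ $10.9396 each)
Jan 11, sell 316: 316/539 × $5,896.44 → $3,456.91
After Jan 12: 503 on hand, pool $6,359.53 (≈ $12.6432 each)
Jan 13, sell 355: 355/503 × $6,359.53 → $4,488.33
Total COGS = $1,715.56 + $3,456.91 + $4,488.33 = $9,660.80
Ending inventory (cost pool remaining) = $1,871.20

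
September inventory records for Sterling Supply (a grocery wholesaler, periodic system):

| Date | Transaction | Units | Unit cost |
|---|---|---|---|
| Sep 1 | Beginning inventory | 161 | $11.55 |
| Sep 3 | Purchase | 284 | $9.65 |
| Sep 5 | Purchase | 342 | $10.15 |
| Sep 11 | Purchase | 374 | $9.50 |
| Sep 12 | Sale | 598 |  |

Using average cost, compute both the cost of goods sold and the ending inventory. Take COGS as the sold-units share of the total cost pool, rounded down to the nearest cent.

COGS = $5,987.44; ending inventory = $5,637.01

Sep 12, sell 598: 598/1161 × $11,624.45 → $5,987.44
Ending inventory (cost pool remaining) = $5,637.01
Check: goods available $11,624.45 = COGS $5,987.44 + ending $5,637.01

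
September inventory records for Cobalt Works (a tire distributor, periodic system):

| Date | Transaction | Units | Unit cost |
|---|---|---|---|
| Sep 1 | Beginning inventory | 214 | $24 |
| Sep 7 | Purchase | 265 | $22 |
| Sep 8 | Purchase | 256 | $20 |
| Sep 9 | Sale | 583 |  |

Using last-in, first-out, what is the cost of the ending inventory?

Ending inventory = $3,648

Sep 9, 583 sold [LIFO — newest first]: 256 @ $20 + 265 @ $22 + 62 @ $24 = $12,438
Ending inventory: 152 @ $24 = $3,648
Check: goods available $16,086 = COGS $12,438 + ending $3,648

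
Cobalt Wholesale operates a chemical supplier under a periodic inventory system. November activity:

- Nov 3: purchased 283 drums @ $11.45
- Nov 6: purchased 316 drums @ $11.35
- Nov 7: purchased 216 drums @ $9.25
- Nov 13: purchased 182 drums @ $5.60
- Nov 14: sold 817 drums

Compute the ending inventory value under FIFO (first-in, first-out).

Ending inventory = $1,008.00

Nov 14, 817 sold [FIFO — oldest first]: 283 @ $11.45 + 316 @ $11.35 + 216 @ $9.25 + 2 @ $5.60 = $8,836.15
Ending inventory: 180 @ $5.60 = $1,008.00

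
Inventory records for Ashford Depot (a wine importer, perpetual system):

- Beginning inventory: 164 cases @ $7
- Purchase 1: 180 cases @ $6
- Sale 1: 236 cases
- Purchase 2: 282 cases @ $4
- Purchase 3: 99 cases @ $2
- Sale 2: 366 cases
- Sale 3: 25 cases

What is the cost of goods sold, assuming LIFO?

COGS = $2,868

Sale 1 (236) [LIFO — newest first]: 180 @ $6 + 56 @ $7 = $1,472
Sale 2 (366) [LIFO — newest first]: 99 @ $2 + 267 @ $4 = $1,266
Sale 3 (25) [LIFO — newest first]: 15 @ $4 + 10 @ $7 = $130
Total COGS = $1,472 + $1,266 + $130 = $2,868
Ending inventory: 98 @ $7 = $686
Check: goods available $3,554 = COGS $2,868 + ending $686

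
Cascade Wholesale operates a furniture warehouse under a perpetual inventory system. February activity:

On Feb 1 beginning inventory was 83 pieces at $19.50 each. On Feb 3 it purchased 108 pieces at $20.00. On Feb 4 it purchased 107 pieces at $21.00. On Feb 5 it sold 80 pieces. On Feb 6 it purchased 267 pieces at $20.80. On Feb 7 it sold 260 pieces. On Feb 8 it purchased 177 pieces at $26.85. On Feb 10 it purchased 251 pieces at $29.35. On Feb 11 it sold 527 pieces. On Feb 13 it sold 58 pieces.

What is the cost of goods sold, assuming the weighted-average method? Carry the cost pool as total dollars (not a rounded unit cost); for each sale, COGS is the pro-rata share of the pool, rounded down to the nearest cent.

After Feb 1: 83 on hand, pool $1,618.50 (≈ $19.5000 each)
After Feb 3: 191 on hand, pool $3,778.50 (≈ $19.7827 each)
After Feb 4: 298 on hand, pool $6,025.50 (≈ $20.2198 each)
Feb 5, sell 80: 80/298 × $6,025.50 → $1,617.58
After Feb 6: 485 on hand, pool $9,961.52 (≈ $20.5392 each)
Feb 7, sell 260: 260/485 × $9,961.52 → $5,340.19
After Feb 8: 402 on hand, pool $9,373.78 (≈ $23.3179 each)
After Feb 10: 653 on hand, pool $16,740.63 (≈ $25.6365 each)
Feb 11, sell 527: 527/653 × $16,740.63 → $13,510.43
Feb 13, sell 58: 58/126 × $3,230.20 → $1,486.91
Total COGS = $1,617.58 + $5,340.19 + $13,510.43 + $1,486.91 = $21,955.11
Ending inventory (cost pool remaining) = $1,743.29

COGS = $21,955.11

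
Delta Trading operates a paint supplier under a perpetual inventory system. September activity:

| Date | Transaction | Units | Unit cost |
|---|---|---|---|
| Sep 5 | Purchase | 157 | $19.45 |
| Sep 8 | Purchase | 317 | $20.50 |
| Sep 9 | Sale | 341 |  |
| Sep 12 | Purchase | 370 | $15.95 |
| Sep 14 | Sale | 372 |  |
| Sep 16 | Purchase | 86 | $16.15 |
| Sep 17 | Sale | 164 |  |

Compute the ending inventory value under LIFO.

Ending inventory = $1,030.85

Sep 9, 341 sold [LIFO — newest first]: 317 @ $20.50 + 24 @ $19.45 = $6,965.30
Sep 14, 372 sold [LIFO — newest first]: 370 @ $15.95 + 2 @ $19.45 = $5,940.40
Sep 17, 164 sold [LIFO — newest first]: 86 @ $16.15 + 78 @ $19.45 = $2,906.00
Total COGS = $6,965.30 + $5,940.40 + $2,906.00 = $15,811.70
Ending inventory: 53 @ $19.45 = $1,030.85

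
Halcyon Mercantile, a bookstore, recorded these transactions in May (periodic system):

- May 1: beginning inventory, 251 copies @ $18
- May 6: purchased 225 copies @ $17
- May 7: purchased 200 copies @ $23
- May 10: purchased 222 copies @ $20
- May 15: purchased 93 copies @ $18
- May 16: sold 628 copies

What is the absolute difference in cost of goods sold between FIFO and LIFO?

FIFO COGS: 251 @ $18 + 225 @ $17 + 152 @ $23 = $11,839
LIFO COGS: 93 @ $18 + 222 @ $20 + 200 @ $23 + 113 @ $17 = $12,635
Difference = |$11,839 − $12,635| = $796

$796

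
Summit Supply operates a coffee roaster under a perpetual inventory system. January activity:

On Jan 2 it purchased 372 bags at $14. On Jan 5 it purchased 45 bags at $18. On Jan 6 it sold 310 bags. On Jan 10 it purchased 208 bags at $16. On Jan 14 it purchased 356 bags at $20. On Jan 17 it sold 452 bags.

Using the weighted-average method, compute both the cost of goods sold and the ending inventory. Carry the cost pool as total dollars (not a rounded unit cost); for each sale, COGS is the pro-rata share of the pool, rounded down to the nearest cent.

COGS = $12,552.00; ending inventory = $3,914.00

After Jan 2: 372 on hand, pool $5,208.00 (≈ $14.0000 each)
After Jan 5: 417 on hand, pool $6,018.00 (≈ $14.4317 each)
Jan 6, sell 310: 310/417 × $6,018.00 → $4,473.81
After Jan 10: 315 on hand, pool $4,872.19 (≈ $15.4673 each)
After Jan 14: 671 on hand, pool $11,992.19 (≈ $17.8721 each)
Jan 17, sell 452: 452/671 × $11,992.19 → $8,078.19
Total COGS = $4,473.81 + $8,078.19 = $12,552.00
Ending inventory (cost pool remaining) = $3,914.00
Check: goods available $16,466.00 = COGS $12,552.00 + ending $3,914.00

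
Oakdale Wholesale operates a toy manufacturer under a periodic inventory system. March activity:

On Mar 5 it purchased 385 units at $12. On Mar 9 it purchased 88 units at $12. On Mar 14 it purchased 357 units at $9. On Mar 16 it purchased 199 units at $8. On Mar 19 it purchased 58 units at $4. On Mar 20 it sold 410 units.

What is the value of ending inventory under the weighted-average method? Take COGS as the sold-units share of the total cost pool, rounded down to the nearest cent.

Mar 20, sell 410: 410/1087 × $10,713.00 → $4,040.78
Ending inventory (cost pool remaining) = $6,672.22
Check: goods available $10,713.00 = COGS $4,040.78 + ending $6,672.22

Ending inventory = $6,672.22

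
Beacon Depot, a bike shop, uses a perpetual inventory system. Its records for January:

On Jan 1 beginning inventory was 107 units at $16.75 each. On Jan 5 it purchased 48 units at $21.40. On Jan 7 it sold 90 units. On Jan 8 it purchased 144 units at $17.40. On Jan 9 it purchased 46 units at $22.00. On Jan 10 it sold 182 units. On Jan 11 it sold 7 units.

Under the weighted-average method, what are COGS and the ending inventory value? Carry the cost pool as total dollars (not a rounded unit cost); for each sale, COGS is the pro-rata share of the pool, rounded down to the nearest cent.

After Jan 1: 107 on hand, pool $1,792.25 (≈ $16.7500 each)
After Jan 5: 155 on hand, pool $2,819.45 (≈ $18.1900 each)
Jan 7, sell 90: 90/155 × $2,819.45 → $1,637.10
After Jan 8: 209 on hand, pool $3,687.95 (≈ $17.6457 each)
After Jan 9: 255 on hand, pool $4,699.95 (≈ $18.4312 each)
Jan 10, sell 182: 182/255 × $4,699.95 → $3,354.47
Jan 11, sell 7: 7/73 × $1,345.48 → $129.01
Total COGS = $1,637.10 + $3,354.47 + $129.01 = $5,120.58
Ending inventory (cost pool remaining) = $1,216.47

COGS = $5,120.58; ending inventory = $1,216.47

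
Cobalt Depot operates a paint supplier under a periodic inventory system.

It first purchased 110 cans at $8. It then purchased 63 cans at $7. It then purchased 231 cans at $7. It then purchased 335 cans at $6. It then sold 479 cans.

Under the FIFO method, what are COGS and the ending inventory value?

Sale 1 (479) [FIFO — oldest first]: 110 @ $8 + 63 @ $7 + 231 @ $7 + 75 @ $6 = $3,388
Ending inventory: 260 @ $6 = $1,560

COGS = $3,388; ending inventory = $1,560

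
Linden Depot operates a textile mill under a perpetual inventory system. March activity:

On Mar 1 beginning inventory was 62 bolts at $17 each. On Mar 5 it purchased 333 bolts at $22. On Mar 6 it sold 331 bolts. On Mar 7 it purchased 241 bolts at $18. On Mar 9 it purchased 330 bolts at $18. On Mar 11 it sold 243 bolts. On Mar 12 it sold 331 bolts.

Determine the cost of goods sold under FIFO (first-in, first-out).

Mar 6, 331 sold [FIFO — oldest first]: 62 @ $17 + 269 @ $22 = $6,972
Mar 11, 243 sold [FIFO — oldest first]: 64 @ $22 + 179 @ $18 = $4,630
Mar 12, 331 sold [FIFO — oldest first]: 62 @ $18 + 269 @ $18 = $5,958
Total COGS = $6,972 + $4,630 + $5,958 = $17,560
Ending inventory: 61 @ $18 = $1,098

COGS = $17,560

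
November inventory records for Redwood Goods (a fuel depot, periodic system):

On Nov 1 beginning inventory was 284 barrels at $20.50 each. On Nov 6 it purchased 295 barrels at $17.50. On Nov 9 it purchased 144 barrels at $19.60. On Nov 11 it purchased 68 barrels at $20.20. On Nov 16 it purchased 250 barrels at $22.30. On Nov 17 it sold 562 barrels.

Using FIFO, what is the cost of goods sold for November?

COGS = $10,687.00

Nov 17, 562 sold [FIFO — oldest first]: 284 @ $20.50 + 278 @ $17.50 = $10,687.00
Ending inventory: 17 @ $17.50 + 144 @ $19.60 + 68 @ $20.20 + 250 @ $22.30 = $10,068.50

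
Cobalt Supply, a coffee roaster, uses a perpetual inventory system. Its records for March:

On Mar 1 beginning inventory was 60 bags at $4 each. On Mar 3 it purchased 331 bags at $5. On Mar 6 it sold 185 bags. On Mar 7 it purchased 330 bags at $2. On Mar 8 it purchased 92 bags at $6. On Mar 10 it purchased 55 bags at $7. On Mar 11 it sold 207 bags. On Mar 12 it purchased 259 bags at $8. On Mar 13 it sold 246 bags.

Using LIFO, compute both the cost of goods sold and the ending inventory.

Mar 6, 185 sold [LIFO — newest first]: 185 @ $5 = $925
Mar 11, 207 sold [LIFO — newest first]: 55 @ $7 + 92 @ $6 + 60 @ $2 = $1,057
Mar 13, 246 sold [LIFO — newest first]: 246 @ $8 = $1,968
Total COGS = $925 + $1,057 + $1,968 = $3,950
Ending inventory: 60 @ $4 + 146 @ $5 + 270 @ $2 + 13 @ $8 = $1,614

COGS = $3,950; ending inventory = $1,614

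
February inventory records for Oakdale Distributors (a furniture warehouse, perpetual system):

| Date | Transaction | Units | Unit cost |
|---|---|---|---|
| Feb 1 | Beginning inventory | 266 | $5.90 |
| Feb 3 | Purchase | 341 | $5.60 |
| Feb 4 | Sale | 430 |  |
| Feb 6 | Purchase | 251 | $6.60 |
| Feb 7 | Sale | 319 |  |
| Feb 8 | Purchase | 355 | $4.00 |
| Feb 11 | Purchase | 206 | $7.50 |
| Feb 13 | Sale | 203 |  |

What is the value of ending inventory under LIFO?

Feb 4, 430 sold [LIFO — newest first]: 341 @ $5.60 + 89 @ $5.90 = $2,434.70
Feb 7, 319 sold [LIFO — newest first]: 251 @ $6.60 + 68 @ $5.90 = $2,057.80
Feb 13, 203 sold [LIFO — newest first]: 203 @ $7.50 = $1,522.50
Total COGS = $2,434.70 + $2,057.80 + $1,522.50 = $6,015.00
Ending inventory: 109 @ $5.90 + 355 @ $4.00 + 3 @ $7.50 = $2,085.60

Ending inventory = $2,085.60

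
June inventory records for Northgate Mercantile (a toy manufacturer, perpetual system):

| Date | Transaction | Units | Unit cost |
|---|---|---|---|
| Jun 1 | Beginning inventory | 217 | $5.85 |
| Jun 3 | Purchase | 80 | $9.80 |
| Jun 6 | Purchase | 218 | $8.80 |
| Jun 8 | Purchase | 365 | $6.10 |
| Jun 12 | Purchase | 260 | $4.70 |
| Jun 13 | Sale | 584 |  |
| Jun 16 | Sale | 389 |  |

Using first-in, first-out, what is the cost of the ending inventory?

Ending inventory = $784.90

Jun 13, 584 sold [FIFO — oldest first]: 217 @ $5.85 + 80 @ $9.80 + 218 @ $8.80 + 69 @ $6.10 = $4,392.75
Jun 16, 389 sold [FIFO — oldest first]: 296 @ $6.10 + 93 @ $4.70 = $2,242.70
Total COGS = $4,392.75 + $2,242.70 = $6,635.45
Ending inventory: 167 @ $4.70 = $784.90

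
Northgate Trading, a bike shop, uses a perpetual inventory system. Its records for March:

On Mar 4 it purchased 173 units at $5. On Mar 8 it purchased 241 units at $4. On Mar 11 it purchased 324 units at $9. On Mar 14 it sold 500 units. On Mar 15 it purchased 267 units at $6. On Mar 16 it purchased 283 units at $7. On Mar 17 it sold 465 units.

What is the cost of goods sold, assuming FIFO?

COGS = $6,107

Mar 14, 500 sold [FIFO — oldest first]: 173 @ $5 + 241 @ $4 + 86 @ $9 = $2,603
Mar 17, 465 sold [FIFO — oldest first]: 238 @ $9 + 227 @ $6 = $3,504
Total COGS = $2,603 + $3,504 = $6,107
Ending inventory: 40 @ $6 + 283 @ $7 = $2,221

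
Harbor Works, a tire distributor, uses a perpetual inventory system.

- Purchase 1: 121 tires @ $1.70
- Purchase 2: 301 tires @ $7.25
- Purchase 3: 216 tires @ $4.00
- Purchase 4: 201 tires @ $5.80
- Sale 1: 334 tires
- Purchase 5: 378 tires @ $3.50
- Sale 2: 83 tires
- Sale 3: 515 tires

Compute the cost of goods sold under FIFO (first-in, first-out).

COGS = $4,743.25

Sale 1 (334) [FIFO — oldest first]: 121 @ $1.70 + 213 @ $7.25 = $1,749.95
Sale 2 (83) [FIFO — oldest first]: 83 @ $7.25 = $601.75
Sale 3 (515) [FIFO — oldest first]: 5 @ $7.25 + 216 @ $4.00 + 201 @ $5.80 + 93 @ $3.50 = $2,391.55
Total COGS = $1,749.95 + $601.75 + $2,391.55 = $4,743.25
Ending inventory: 285 @ $3.50 = $997.50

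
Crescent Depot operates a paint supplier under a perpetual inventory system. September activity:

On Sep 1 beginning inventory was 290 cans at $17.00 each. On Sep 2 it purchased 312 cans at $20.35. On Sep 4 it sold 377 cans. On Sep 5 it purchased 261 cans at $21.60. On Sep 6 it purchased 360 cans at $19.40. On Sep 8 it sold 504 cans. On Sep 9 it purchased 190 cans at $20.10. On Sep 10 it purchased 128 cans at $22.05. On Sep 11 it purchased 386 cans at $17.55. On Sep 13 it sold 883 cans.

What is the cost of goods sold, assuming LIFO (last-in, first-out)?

COGS = $34,545.50

Sep 4, 377 sold [LIFO — newest first]: 312 @ $20.35 + 65 @ $17.00 = $7,454.20
Sep 8, 504 sold [LIFO — newest first]: 360 @ $19.40 + 144 @ $21.60 = $10,094.40
Sep 13, 883 sold [LIFO — newest first]: 386 @ $17.55 + 128 @ $22.05 + 190 @ $20.10 + 117 @ $21.60 + 62 @ $17.00 = $16,996.90
Total COGS = $7,454.20 + $10,094.40 + $16,996.90 = $34,545.50
Ending inventory: 163 @ $17.00 = $2,771.00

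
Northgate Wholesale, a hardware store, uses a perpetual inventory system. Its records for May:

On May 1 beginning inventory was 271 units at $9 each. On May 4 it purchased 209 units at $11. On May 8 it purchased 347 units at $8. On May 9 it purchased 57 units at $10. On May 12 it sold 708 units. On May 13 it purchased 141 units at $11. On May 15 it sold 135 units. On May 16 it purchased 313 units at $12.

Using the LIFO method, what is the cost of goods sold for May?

COGS = $7,985

May 12, 708 sold [LIFO — newest first]: 57 @ $10 + 347 @ $8 + 209 @ $11 + 95 @ $9 = $6,500
May 15, 135 sold [LIFO — newest first]: 135 @ $11 = $1,485
Total COGS = $6,500 + $1,485 = $7,985
Ending inventory: 176 @ $9 + 6 @ $11 + 313 @ $12 = $5,406
Check: goods available $13,391 = COGS $7,985 + ending $5,406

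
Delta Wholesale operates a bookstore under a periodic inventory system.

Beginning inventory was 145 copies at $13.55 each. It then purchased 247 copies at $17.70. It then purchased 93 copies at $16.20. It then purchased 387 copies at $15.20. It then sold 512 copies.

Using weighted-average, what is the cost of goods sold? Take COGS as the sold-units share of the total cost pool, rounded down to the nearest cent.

COGS = $8,059.09

Sale 1, sell 512: 512/872 × $13,725.65 → $8,059.09
Ending inventory (cost pool remaining) = $5,666.56
Check: goods available $13,725.65 = COGS $8,059.09 + ending $5,666.56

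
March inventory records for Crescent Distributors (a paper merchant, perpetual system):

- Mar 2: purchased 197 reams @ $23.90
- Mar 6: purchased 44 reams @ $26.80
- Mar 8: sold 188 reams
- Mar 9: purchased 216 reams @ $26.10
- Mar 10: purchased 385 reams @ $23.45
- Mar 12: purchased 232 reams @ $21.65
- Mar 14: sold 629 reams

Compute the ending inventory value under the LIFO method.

Mar 8, 188 sold [LIFO — newest first]: 44 @ $26.80 + 144 @ $23.90 = $4,620.80
Mar 14, 629 sold [LIFO — newest first]: 232 @ $21.65 + 385 @ $23.45 + 12 @ $26.10 = $14,364.25
Total COGS = $4,620.80 + $14,364.25 = $18,985.05
Ending inventory: 53 @ $23.90 + 204 @ $26.10 = $6,591.10

Ending inventory = $6,591.10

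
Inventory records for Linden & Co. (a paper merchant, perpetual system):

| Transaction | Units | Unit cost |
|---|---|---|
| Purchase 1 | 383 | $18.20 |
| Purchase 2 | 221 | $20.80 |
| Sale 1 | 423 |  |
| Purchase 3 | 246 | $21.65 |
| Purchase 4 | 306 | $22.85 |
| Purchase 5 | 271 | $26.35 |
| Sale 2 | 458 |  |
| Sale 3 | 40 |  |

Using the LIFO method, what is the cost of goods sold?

COGS = $20,601.00

Sale 1 (423) [LIFO — newest first]: 221 @ $20.80 + 202 @ $18.20 = $8,273.20
Sale 2 (458) [LIFO — newest first]: 271 @ $26.35 + 187 @ $22.85 = $11,413.80
Sale 3 (40) [LIFO — newest first]: 40 @ $22.85 = $914.00
Total COGS = $8,273.20 + $11,413.80 + $914.00 = $20,601.00
Ending inventory: 181 @ $18.20 + 246 @ $21.65 + 79 @ $22.85 = $10,425.25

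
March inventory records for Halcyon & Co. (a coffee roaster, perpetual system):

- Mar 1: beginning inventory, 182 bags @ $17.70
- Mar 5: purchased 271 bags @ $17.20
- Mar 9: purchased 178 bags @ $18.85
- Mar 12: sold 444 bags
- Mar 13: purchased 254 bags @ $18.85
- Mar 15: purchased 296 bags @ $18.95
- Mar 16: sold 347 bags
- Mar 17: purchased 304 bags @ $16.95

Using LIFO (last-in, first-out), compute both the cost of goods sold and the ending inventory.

Mar 12, 444 sold [LIFO — newest first]: 178 @ $18.85 + 266 @ $17.20 = $7,930.50
Mar 16, 347 sold [LIFO — newest first]: 296 @ $18.95 + 51 @ $18.85 = $6,570.55
Total COGS = $7,930.50 + $6,570.55 = $14,501.05
Ending inventory: 182 @ $17.70 + 5 @ $17.20 + 203 @ $18.85 + 304 @ $16.95 = $12,286.75

COGS = $14,501.05; ending inventory = $12,286.75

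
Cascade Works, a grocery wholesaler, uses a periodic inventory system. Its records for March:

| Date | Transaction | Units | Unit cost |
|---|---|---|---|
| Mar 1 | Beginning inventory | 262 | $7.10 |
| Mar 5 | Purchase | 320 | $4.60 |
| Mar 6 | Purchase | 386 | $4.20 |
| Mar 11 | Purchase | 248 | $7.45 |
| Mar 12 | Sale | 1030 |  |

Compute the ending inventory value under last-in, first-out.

Ending inventory = $1,320.60

Mar 12, 1030 sold [LIFO — newest first]: 248 @ $7.45 + 386 @ $4.20 + 320 @ $4.60 + 76 @ $7.10 = $5,480.40
Ending inventory: 186 @ $7.10 = $1,320.60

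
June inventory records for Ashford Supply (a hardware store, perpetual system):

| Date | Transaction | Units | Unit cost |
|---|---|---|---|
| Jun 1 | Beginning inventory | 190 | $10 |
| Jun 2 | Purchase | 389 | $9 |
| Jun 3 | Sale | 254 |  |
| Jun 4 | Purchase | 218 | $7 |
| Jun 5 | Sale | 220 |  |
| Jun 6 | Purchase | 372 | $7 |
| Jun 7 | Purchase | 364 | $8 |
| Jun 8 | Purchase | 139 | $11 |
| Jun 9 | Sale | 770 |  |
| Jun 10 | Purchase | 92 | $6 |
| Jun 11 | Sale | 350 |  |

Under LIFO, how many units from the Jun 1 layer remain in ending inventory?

170

Jun 3, 254 sold [LIFO — newest first]: 254 @ $9 = $2,286
Jun 5, 220 sold [LIFO — newest first]: 218 @ $7 + 2 @ $9 = $1,544
Jun 9, 770 sold [LIFO — newest first]: 139 @ $11 + 364 @ $8 + 267 @ $7 = $6,310
Jun 11, 350 sold [LIFO — newest first]: 92 @ $6 + 105 @ $7 + 133 @ $9 + 20 @ $10 = $2,684
Total COGS = $2,286 + $1,544 + $6,310 + $2,684 = $12,824
Ending inventory: 170 @ $10 = $1,700
Check: goods available $14,524 = COGS $12,824 + ending $1,700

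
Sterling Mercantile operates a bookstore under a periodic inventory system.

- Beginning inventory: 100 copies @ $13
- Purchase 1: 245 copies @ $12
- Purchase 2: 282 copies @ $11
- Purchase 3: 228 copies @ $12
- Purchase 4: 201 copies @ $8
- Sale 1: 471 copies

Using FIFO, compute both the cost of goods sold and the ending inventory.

Sale 1 (471) [FIFO — oldest first]: 100 @ $13 + 245 @ $12 + 126 @ $11 = $5,626
Ending inventory: 156 @ $11 + 228 @ $12 + 201 @ $8 = $6,060

COGS = $5,626; ending inventory = $6,060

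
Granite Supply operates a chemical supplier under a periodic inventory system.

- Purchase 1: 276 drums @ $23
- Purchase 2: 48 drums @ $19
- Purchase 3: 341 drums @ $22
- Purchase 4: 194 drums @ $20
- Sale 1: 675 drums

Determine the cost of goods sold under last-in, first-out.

Sale 1 (675) [LIFO — newest first]: 194 @ $20 + 341 @ $22 + 48 @ $19 + 92 @ $23 = $14,410
Ending inventory: 184 @ $23 = $4,232
Check: goods available $18,642 = COGS $14,410 + ending $4,232

COGS = $14,410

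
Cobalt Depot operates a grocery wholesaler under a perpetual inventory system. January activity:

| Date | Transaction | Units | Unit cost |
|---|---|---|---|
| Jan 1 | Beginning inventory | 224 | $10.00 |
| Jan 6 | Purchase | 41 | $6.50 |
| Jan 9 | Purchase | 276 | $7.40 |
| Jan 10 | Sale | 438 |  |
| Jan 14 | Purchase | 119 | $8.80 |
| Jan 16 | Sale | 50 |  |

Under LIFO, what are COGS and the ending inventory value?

Jan 10, 438 sold [LIFO — newest first]: 276 @ $7.40 + 41 @ $6.50 + 121 @ $10.00 = $3,518.90
Jan 16, 50 sold [LIFO — newest first]: 50 @ $8.80 = $440.00
Total COGS = $3,518.90 + $440.00 = $3,958.90
Ending inventory: 103 @ $10.00 + 69 @ $8.80 = $1,637.20
Check: goods available $5,596.10 = COGS $3,958.90 + ending $1,637.20

COGS = $3,958.90; ending inventory = $1,637.20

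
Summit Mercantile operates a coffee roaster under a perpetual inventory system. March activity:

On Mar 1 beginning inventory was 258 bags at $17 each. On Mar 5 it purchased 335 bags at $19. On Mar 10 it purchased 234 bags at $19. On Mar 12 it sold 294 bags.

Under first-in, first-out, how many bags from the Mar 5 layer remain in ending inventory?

299

Mar 12, 294 sold [FIFO — oldest first]: 258 @ $17 + 36 @ $19 = $5,070
Ending inventory: 299 @ $19 + 234 @ $19 = $10,127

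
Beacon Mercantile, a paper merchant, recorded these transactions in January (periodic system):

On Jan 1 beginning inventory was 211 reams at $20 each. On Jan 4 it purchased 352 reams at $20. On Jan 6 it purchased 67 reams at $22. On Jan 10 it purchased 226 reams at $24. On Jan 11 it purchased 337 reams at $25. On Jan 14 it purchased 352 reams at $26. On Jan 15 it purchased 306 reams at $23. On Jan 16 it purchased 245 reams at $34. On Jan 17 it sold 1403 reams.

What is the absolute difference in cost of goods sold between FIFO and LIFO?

$4,814

FIFO COGS: 211 @ $20 + 352 @ $20 + 67 @ $22 + 226 @ $24 + 337 @ $25 + 210 @ $26 = $32,043
LIFO COGS: 245 @ $34 + 306 @ $23 + 352 @ $26 + 337 @ $25 + 163 @ $24 = $36,857
Difference = |$32,043 − $36,857| = $4,814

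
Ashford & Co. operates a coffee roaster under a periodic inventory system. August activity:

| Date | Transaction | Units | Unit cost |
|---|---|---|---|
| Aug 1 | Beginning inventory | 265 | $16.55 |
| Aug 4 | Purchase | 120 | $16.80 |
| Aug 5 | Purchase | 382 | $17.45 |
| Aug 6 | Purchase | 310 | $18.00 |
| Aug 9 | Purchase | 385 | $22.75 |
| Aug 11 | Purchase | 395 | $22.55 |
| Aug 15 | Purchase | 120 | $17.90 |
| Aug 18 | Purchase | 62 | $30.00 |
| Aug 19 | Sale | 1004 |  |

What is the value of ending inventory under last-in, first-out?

Ending inventory = $17,891.65

Aug 19, 1004 sold [LIFO — newest first]: 62 @ $30.00 + 120 @ $17.90 + 395 @ $22.55 + 385 @ $22.75 + 42 @ $18.00 = $22,430.00
Ending inventory: 265 @ $16.55 + 120 @ $16.80 + 382 @ $17.45 + 268 @ $18.00 = $17,891.65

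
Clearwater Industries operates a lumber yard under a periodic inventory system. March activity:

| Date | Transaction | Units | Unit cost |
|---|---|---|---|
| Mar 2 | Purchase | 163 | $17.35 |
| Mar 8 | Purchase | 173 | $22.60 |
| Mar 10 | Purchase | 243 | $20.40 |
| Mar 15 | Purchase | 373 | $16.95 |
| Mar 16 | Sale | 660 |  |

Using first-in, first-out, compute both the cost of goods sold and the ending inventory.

Mar 16, 660 sold [FIFO — oldest first]: 163 @ $17.35 + 173 @ $22.60 + 243 @ $20.40 + 81 @ $16.95 = $13,068.00
Ending inventory: 292 @ $16.95 = $4,949.40

COGS = $13,068.00; ending inventory = $4,949.40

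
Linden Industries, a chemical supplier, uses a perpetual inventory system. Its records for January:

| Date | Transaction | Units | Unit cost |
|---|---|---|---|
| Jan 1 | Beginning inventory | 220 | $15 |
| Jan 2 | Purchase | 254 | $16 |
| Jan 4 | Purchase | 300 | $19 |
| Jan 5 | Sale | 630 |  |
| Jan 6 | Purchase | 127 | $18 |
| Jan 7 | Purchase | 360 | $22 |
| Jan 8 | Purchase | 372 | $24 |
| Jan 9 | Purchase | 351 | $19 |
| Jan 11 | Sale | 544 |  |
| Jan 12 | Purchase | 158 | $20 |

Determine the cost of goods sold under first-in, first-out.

COGS = $21,356

Jan 5, 630 sold [FIFO — oldest first]: 220 @ $15 + 254 @ $16 + 156 @ $19 = $10,328
Jan 11, 544 sold [FIFO — oldest first]: 144 @ $19 + 127 @ $18 + 273 @ $22 = $11,028
Total COGS = $10,328 + $11,028 = $21,356
Ending inventory: 87 @ $22 + 372 @ $24 + 351 @ $19 + 158 @ $20 = $20,671
Check: goods available $42,027 = COGS $21,356 + ending $20,671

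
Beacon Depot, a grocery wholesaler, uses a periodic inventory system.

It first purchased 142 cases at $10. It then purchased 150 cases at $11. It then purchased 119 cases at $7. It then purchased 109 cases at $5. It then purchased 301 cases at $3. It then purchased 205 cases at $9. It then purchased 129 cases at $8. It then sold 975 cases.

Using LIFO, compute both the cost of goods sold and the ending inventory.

COGS = $6,390; ending inventory = $1,838

Sale 1 (975) [LIFO — newest first]: 129 @ $8 + 205 @ $9 + 301 @ $3 + 109 @ $5 + 119 @ $7 + 112 @ $11 = $6,390
Ending inventory: 142 @ $10 + 38 @ $11 = $1,838
Check: goods available $8,228 = COGS $6,390 + ending $1,838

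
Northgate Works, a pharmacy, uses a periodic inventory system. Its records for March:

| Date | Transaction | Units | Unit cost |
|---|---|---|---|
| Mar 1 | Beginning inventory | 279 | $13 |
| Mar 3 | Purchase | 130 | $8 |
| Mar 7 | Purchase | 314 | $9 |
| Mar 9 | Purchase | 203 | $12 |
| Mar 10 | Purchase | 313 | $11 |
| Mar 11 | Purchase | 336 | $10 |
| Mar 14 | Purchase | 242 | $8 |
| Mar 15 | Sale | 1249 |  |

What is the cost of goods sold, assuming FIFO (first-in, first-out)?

COGS = $13,472

Mar 15, 1249 sold [FIFO — oldest first]: 279 @ $13 + 130 @ $8 + 314 @ $9 + 203 @ $12 + 313 @ $11 + 10 @ $10 = $13,472
Ending inventory: 326 @ $10 + 242 @ $8 = $5,196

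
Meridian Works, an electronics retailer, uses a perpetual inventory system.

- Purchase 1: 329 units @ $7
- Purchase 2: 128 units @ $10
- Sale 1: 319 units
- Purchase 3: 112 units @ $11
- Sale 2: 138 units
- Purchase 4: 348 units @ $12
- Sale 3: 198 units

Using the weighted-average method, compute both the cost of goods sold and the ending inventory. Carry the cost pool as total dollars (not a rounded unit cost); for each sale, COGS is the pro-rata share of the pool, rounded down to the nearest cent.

After Purchase 1: 329 on hand, pool $2,303.00 (≈ $7.0000 each)
After Purchase 2: 457 on hand, pool $3,583.00 (≈ $7.8403 each)
Sale 1, sell 319: 319/457 × $3,583.00 → $2,501.04
After Purchase 3: 250 on hand, pool $2,313.96 (≈ $9.2558 each)
Sale 2, sell 138: 138/250 × $2,313.96 → $1,277.30
After Purchase 4: 460 on hand, pool $5,212.66 (≈ $11.3319 each)
Sale 3, sell 198: 198/460 × $5,212.66 → $2,243.71
Total COGS = $2,501.04 + $1,277.30 + $2,243.71 = $6,022.05
Ending inventory (cost pool remaining) = $2,968.95

COGS = $6,022.05; ending inventory = $2,968.95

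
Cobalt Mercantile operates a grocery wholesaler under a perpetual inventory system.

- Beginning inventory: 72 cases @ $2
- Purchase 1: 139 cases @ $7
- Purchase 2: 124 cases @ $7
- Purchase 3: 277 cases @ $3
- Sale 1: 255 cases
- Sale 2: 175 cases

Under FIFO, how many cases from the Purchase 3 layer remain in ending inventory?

182

Sale 1 (255) [FIFO — oldest first]: 72 @ $2 + 139 @ $7 + 44 @ $7 = $1,425
Sale 2 (175) [FIFO — oldest first]: 80 @ $7 + 95 @ $3 = $845
Total COGS = $1,425 + $845 = $2,270
Ending inventory: 182 @ $3 = $546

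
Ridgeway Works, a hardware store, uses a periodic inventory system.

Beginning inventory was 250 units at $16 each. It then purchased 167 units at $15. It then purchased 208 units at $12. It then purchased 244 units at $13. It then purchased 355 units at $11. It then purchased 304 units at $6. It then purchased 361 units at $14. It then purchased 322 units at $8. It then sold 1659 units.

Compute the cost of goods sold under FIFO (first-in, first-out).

COGS = $19,736

Sale 1 (1659) [FIFO — oldest first]: 250 @ $16 + 167 @ $15 + 208 @ $12 + 244 @ $13 + 355 @ $11 + 304 @ $6 + 131 @ $14 = $19,736
Ending inventory: 230 @ $14 + 322 @ $8 = $5,796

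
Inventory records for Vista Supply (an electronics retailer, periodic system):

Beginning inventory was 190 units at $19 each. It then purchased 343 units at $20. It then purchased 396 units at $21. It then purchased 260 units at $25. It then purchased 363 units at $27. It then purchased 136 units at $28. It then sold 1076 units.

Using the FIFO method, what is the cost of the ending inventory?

Ending inventory = $16,434

Sale 1 (1076) [FIFO — oldest first]: 190 @ $19 + 343 @ $20 + 396 @ $21 + 147 @ $25 = $22,461
Ending inventory: 113 @ $25 + 363 @ $27 + 136 @ $28 = $16,434
Check: goods available $38,895 = COGS $22,461 + ending $16,434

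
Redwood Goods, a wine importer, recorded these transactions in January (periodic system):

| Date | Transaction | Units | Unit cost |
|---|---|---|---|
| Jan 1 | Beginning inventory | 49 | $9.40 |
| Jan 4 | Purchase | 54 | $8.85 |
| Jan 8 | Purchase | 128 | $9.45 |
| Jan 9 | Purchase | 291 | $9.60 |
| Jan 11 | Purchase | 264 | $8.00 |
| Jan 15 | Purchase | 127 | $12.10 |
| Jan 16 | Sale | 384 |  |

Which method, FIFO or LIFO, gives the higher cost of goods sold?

FIFO COGS: 49 @ $9.40 + 54 @ $8.85 + 128 @ $9.45 + 153 @ $9.60 = $3,616.90
LIFO COGS: 127 @ $12.10 + 257 @ $8.00 = $3,592.70

FIFO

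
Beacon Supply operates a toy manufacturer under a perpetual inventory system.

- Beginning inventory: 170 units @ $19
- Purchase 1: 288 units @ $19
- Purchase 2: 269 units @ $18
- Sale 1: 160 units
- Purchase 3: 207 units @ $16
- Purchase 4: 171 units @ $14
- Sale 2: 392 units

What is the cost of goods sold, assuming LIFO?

COGS = $8,838

Sale 1 (160) [LIFO — newest first]: 160 @ $18 = $2,880
Sale 2 (392) [LIFO — newest first]: 171 @ $14 + 207 @ $16 + 14 @ $18 = $5,958
Total COGS = $2,880 + $5,958 = $8,838
Ending inventory: 170 @ $19 + 288 @ $19 + 95 @ $18 = $10,412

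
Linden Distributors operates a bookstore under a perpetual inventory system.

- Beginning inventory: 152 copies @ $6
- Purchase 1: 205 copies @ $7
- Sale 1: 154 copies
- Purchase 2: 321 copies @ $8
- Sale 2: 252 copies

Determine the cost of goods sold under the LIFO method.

Sale 1 (154) [LIFO — newest first]: 154 @ $7 = $1,078
Sale 2 (252) [LIFO — newest first]: 252 @ $8 = $2,016
Total COGS = $1,078 + $2,016 = $3,094
Ending inventory: 152 @ $6 + 51 @ $7 + 69 @ $8 = $1,821

COGS = $3,094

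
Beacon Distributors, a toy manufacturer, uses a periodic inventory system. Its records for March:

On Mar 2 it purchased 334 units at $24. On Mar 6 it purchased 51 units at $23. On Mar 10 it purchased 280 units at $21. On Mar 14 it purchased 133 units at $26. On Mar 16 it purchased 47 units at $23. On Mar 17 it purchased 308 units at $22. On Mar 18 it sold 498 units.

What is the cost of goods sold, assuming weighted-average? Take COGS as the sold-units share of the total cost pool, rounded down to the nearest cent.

Mar 18, sell 498: 498/1153 × $26,384.00 → $11,395.69
Ending inventory (cost pool remaining) = $14,988.31
Check: goods available $26,384.00 = COGS $11,395.69 + ending $14,988.31

COGS = $11,395.69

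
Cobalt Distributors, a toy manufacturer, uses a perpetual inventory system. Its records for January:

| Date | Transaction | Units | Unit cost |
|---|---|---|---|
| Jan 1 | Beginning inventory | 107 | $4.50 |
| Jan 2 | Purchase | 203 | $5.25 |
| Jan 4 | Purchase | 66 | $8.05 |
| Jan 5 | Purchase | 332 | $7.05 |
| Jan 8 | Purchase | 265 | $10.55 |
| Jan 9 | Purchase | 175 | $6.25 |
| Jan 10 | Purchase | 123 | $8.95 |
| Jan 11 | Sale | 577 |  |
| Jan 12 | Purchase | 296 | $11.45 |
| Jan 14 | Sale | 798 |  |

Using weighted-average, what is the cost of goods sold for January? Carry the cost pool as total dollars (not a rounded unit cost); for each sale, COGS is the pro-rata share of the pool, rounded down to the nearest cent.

After Jan 1: 107 on hand, pool $481.50 (≈ $4.5000 each)
After Jan 2: 310 on hand, pool $1,547.25 (≈ $4.9911 each)
After Jan 4: 376 on hand, pool $2,078.55 (≈ $5.5281 each)
After Jan 5: 708 on hand, pool $4,419.15 (≈ $6.2417 each)
After Jan 8: 973 on hand, pool $7,214.90 (≈ $7.4151 each)
After Jan 9: 1148 on hand, pool $8,308.65 (≈ $7.2375 each)
After Jan 10: 1271 on hand, pool $9,409.50 (≈ $7.4032 each)
Jan 11, sell 577: 577/1271 × $9,409.50 → $4,271.66
After Jan 12: 990 on hand, pool $8,527.04 (≈ $8.6132 each)
Jan 14, sell 798: 798/990 × $8,527.04 → $6,873.31
Total COGS = $4,271.66 + $6,873.31 = $11,144.97
Ending inventory (cost pool remaining) = $1,653.73

COGS = $11,144.97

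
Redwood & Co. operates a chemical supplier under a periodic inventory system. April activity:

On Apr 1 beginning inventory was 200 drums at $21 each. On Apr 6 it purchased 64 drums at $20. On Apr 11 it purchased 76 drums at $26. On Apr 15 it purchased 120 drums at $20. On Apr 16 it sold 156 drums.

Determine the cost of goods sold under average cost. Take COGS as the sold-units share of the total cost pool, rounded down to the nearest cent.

Apr 16, sell 156: 156/460 × $9,856.00 → $3,342.46
Ending inventory (cost pool remaining) = $6,513.54

COGS = $3,342.46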